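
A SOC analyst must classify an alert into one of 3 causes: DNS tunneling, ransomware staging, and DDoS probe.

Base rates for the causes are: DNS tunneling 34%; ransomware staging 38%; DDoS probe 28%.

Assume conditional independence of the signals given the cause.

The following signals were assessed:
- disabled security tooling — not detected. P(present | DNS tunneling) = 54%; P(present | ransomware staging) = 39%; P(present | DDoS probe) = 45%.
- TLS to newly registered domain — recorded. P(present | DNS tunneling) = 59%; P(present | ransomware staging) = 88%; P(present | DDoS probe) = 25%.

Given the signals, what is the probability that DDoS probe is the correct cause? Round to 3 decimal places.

0.115

Multiply each prior by the joint likelihood of the signal pattern (using 1 − P(present | H) for each absent signal):
  DNS tunneling: 0.34 × (1 − 0.54) × 0.59 = 0.092276
  ransomware staging: 0.38 × (1 − 0.39) × 0.88 = 0.20398
  DDoS probe: 0.28 × (1 − 0.45) × 0.25 = 0.0385
Normalizing constant Z = 0.092276 + 0.20398 + 0.0385 = 0.33476.
P(DDoS probe | evidence) = 0.0385 / 0.33476 ≈ 0.115.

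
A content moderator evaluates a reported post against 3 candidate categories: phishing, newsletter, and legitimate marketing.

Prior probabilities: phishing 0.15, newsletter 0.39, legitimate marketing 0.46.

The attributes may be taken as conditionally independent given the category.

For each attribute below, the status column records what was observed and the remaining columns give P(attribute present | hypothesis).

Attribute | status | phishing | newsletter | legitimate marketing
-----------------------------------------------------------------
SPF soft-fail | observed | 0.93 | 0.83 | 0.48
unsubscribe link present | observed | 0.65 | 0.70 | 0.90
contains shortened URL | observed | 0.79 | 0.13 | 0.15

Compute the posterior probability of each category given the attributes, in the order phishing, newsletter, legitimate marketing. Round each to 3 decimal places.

0.547, 0.225, 0.228

For each hypothesis, the unnormalized posterior weight is prior × product of the attribute likelihoods:
  phishing: 0.15 × 0.93 × 0.65 × 0.79 = 0.071633
  newsletter: 0.39 × 0.83 × 0.70 × 0.13 = 0.029457
  legitimate marketing: 0.46 × 0.48 × 0.90 × 0.15 = 0.029808
The unnormalized weights sum to 0.1309.
P(phishing | evidence) = 0.071633 / 0.1309 ≈ 0.547
P(newsletter | evidence) = 0.029457 / 0.1309 ≈ 0.225
P(legitimate marketing | evidence) = 0.029808 / 0.1309 ≈ 0.228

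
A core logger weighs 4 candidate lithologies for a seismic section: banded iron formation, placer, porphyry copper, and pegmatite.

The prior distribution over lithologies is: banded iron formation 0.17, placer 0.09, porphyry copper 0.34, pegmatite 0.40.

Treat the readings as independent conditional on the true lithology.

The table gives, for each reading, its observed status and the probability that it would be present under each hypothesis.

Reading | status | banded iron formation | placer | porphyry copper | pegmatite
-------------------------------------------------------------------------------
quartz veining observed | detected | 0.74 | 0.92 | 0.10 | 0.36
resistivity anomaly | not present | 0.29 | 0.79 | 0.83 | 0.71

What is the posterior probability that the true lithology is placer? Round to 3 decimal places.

By Bayes' rule with conditional independence, the unnormalized weight for each hypothesis is prior × ∏ likelihoods (using 1 − P(present | H) for each absent reading):
  banded iron formation: 0.17 × 0.74 × (1 − 0.29) = 0.089318
  placer: 0.09 × 0.92 × (1 − 0.79) = 0.017388
  porphyry copper: 0.34 × 0.10 × (1 − 0.83) = 0.00578
  pegmatite: 0.40 × 0.36 × (1 − 0.71) = 0.04176
The unnormalized weights sum to 0.15425.
P(placer | evidence) = 0.017388 / 0.15425 ≈ 0.113.

0.113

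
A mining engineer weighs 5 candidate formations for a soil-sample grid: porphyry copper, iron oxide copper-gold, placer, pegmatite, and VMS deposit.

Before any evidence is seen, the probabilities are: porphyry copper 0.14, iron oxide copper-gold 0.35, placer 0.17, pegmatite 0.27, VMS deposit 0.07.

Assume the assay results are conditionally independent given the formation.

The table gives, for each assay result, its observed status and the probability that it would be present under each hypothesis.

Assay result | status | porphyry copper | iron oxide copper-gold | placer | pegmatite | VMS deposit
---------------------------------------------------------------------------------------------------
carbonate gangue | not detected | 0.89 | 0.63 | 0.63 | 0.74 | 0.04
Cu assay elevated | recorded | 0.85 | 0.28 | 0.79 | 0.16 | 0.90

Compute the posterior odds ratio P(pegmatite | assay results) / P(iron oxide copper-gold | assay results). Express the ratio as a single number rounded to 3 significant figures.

0.310

Unnormalized posterior weight (prior times the assay result likelihoods) for each of the two hypotheses (using 1 − P(present | H) for each absent assay result):
  pegmatite: 0.27 × (1 − 0.74) × 0.16 = 0.011232
  iron oxide copper-gold: 0.35 × (1 − 0.63) × 0.28 = 0.03626
Odds(pegmatite : iron oxide copper-gold) = 0.011232 / 0.03626 ≈ 0.310.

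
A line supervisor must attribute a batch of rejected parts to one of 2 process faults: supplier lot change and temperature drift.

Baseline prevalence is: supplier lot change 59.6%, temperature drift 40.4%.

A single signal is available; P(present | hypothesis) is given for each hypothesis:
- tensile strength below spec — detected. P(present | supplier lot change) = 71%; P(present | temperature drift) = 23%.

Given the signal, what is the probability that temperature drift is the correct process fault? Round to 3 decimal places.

0.180

For each hypothesis, the unnormalized posterior weight is prior × likelihood:
  supplier lot change: 0.596 × 0.71 = 0.42316
  temperature drift: 0.404 × 0.23 = 0.09292
The unnormalized weights sum to 0.51608.
P(temperature drift | evidence) = 0.09292 / 0.51608 ≈ 0.180.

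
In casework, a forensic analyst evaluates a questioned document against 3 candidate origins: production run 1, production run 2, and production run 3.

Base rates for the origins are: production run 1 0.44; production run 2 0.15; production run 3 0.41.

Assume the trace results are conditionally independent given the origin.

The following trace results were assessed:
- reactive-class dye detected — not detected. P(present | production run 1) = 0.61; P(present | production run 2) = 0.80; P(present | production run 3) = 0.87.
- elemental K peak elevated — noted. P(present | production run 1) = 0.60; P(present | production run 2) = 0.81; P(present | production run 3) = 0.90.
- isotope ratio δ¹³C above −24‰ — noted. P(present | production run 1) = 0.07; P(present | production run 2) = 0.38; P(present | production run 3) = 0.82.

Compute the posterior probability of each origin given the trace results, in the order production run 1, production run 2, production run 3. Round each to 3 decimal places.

By Bayes' rule with conditional independence, the unnormalized weight for each hypothesis is prior × ∏ likelihoods (using 1 − P(present | H) for each absent trace result):
  production run 1: 0.44 × (1 − 0.61) × 0.60 × 0.07 = 0.0072072
  production run 2: 0.15 × (1 − 0.80) × 0.81 × 0.38 = 0.009234
  production run 3: 0.41 × (1 − 0.87) × 0.90 × 0.82 = 0.039335
Marginal likelihood of the evidence = 0.055777.
P(production run 1 | evidence) = 0.0072072 / 0.055777 ≈ 0.129
P(production run 2 | evidence) = 0.009234 / 0.055777 ≈ 0.166
P(production run 3 | evidence) = 0.039335 / 0.055777 ≈ 0.705

0.129, 0.166, 0.705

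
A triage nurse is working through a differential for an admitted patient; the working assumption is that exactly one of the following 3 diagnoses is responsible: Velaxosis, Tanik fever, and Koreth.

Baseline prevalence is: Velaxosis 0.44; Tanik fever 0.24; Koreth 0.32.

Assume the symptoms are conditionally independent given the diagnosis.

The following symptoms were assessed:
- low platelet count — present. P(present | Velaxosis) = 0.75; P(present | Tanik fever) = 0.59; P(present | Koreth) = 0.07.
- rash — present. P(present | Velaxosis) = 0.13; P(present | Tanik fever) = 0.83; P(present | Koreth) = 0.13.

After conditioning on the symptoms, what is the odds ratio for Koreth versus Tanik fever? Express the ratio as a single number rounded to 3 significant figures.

Posterior odds equal prior odds times the likelihood ratio; only the two competing hypotheses matter.
  Koreth: 0.32 × 0.07 × 0.13 = 0.002912
  Tanik fever: 0.24 × 0.59 × 0.83 = 0.11753
Odds(Koreth : Tanik fever) = 0.002912 / 0.11753 ≈ 0.0248.

0.0248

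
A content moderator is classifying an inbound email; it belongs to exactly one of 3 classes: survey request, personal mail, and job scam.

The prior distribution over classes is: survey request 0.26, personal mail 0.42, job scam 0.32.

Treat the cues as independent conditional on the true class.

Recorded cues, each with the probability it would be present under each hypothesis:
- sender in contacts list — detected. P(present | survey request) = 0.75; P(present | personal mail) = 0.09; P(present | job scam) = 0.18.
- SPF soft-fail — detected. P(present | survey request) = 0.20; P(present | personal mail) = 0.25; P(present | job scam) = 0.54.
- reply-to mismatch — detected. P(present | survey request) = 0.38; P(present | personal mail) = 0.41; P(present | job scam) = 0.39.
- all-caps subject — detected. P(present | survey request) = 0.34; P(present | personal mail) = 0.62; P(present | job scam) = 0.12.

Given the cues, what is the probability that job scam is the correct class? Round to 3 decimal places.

For each hypothesis, the unnormalized posterior weight is prior × product of the cue likelihoods:
  survey request: 0.26 × 0.75 × 0.20 × 0.38 × 0.34 = 0.0050388
  personal mail: 0.42 × 0.09 × 0.25 × 0.41 × 0.62 = 0.0024022
  job scam: 0.32 × 0.18 × 0.54 × 0.39 × 0.12 = 0.0014557
Marginal likelihood of the evidence = 0.0088967.
P(job scam | evidence) = 0.0014557 / 0.0088967 ≈ 0.164.

0.164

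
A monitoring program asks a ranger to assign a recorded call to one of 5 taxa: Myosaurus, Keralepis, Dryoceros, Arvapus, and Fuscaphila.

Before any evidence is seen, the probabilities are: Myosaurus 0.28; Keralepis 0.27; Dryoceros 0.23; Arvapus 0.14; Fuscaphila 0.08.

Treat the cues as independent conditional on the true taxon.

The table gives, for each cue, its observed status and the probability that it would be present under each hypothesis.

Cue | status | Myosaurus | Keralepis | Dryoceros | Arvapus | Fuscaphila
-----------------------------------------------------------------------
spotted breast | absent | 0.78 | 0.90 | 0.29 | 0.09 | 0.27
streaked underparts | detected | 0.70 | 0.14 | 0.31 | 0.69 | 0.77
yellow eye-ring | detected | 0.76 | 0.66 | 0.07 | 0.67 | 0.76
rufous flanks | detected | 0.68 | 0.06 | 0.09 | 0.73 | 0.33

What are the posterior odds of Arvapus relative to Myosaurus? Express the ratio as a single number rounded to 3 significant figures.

1.93

Posterior odds equal prior odds times the likelihood ratio; only the two competing hypotheses matter (using 1 − P(present | H) for each absent cue).
  Arvapus: 0.14 × (1 − 0.09) × 0.69 × 0.67 × 0.73 = 0.042995
  Myosaurus: 0.28 × (1 − 0.78) × 0.70 × 0.76 × 0.68 = 0.022284
Odds(Arvapus : Myosaurus) = 0.042995 / 0.022284 ≈ 1.93.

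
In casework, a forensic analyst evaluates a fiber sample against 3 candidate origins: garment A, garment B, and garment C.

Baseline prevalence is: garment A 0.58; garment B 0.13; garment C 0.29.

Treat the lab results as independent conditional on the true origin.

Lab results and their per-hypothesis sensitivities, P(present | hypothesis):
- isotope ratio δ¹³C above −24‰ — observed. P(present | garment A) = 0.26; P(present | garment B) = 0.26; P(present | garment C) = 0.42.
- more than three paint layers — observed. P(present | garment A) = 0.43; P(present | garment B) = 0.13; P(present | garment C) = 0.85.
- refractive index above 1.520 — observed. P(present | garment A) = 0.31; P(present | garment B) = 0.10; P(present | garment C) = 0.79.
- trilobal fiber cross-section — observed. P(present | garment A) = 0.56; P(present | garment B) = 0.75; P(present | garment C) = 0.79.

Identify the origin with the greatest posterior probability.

By Bayes' rule with conditional independence, the unnormalized weight for each hypothesis is prior × ∏ likelihoods:
  garment A: 0.58 × 0.26 × 0.43 × 0.31 × 0.56 = 0.011257
  garment B: 0.13 × 0.26 × 0.13 × 0.10 × 0.75 = 0.00032955
  garment C: 0.29 × 0.42 × 0.85 × 0.79 × 0.79 = 0.064613
Normalizing constant Z = 0.011257 + 0.00032955 + 0.064613 = 0.0762.
P(garment A | evidence) ≈ 0.011257 / 0.0762 ≈ 0.148
P(garment B | evidence) ≈ 0.00032955 / 0.0762 ≈ 0.004
P(garment C | evidence) ≈ 0.064613 / 0.0762 ≈ 0.848
The largest is 0.848, so garment C is most probable.

garment C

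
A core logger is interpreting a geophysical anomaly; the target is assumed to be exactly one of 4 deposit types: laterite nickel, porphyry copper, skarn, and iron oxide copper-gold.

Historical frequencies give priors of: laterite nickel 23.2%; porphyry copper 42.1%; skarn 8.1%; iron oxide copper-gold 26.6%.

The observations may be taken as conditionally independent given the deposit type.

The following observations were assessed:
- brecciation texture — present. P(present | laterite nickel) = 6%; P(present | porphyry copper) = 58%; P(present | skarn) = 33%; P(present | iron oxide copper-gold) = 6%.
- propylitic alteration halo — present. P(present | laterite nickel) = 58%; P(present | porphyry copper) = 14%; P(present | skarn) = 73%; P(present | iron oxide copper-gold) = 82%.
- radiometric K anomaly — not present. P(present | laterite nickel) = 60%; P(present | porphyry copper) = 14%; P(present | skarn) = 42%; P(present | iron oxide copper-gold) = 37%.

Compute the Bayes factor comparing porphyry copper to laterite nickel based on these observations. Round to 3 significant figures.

The Bayes factor is the ratio of the joint likelihoods of the evidence pattern under the two hypotheses (using 1 − P(present | H) for each absent observation).
  porphyry copper: 0.58 × 0.14 × (1 − 0.14) = 0.069832
  laterite nickel: 0.06 × 0.58 × (1 − 0.60) = 0.01392
Bayes factor = 0.069832 / 0.01392 ≈ 5.02

5.02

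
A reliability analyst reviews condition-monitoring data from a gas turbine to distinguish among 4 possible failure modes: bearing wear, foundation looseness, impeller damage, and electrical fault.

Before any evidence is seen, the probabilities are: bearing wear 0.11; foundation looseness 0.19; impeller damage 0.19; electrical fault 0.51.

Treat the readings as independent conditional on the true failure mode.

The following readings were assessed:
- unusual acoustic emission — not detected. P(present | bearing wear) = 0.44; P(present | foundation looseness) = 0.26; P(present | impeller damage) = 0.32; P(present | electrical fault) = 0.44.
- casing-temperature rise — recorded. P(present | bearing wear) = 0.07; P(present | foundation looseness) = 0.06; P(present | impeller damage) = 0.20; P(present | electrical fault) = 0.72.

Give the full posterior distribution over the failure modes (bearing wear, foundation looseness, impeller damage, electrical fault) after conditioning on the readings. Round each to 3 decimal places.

0.018, 0.035, 0.106, 0.842

By Bayes' rule with conditional independence, the unnormalized weight for each hypothesis is prior × ∏ likelihoods (using 1 − P(present | H) for each absent reading):
  bearing wear: 0.11 × (1 − 0.44) × 0.07 = 0.004312
  foundation looseness: 0.19 × (1 − 0.26) × 0.06 = 0.008436
  impeller damage: 0.19 × (1 − 0.32) × 0.20 = 0.02584
  electrical fault: 0.51 × (1 − 0.44) × 0.72 = 0.20563
The unnormalized weights sum to 0.24422.
P(bearing wear | evidence) = 0.004312 / 0.24422 ≈ 0.018
P(foundation looseness | evidence) = 0.008436 / 0.24422 ≈ 0.035
P(impeller damage | evidence) = 0.02584 / 0.24422 ≈ 0.106
P(electrical fault | evidence) = 0.20563 / 0.24422 ≈ 0.842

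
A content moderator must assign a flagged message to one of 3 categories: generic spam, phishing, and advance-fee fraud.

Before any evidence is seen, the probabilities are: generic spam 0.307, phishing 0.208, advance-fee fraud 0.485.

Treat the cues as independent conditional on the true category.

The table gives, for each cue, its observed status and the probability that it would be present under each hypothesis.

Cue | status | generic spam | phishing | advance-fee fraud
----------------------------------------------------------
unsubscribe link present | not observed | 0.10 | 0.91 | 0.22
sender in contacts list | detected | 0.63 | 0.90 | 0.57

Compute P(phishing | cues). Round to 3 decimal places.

By Bayes' rule with conditional independence, the unnormalized weight for each hypothesis is prior × ∏ likelihoods (using 1 − P(present | H) for each absent cue):
  generic spam: 0.307 × (1 − 0.10) × 0.63 = 0.17407
  phishing: 0.208 × (1 − 0.91) × 0.90 = 0.016848
  advance-fee fraud: 0.485 × (1 − 0.22) × 0.57 = 0.21563
Normalizing constant Z = 0.17407 + 0.016848 + 0.21563 = 0.40655.
P(phishing | evidence) = 0.016848 / 0.40655 ≈ 0.041.

0.041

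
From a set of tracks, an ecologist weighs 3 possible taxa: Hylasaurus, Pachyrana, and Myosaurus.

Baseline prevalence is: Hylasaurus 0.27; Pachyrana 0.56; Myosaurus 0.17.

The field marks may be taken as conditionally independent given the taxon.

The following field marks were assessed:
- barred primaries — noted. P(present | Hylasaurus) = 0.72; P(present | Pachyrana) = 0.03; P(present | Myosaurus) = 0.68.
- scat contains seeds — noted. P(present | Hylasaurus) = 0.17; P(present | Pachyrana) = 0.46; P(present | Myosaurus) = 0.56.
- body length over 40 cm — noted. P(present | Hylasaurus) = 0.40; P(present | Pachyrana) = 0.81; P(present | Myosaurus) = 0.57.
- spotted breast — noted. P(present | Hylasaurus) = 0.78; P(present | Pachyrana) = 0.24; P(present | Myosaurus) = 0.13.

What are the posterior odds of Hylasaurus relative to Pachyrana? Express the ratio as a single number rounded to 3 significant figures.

6.86

Posterior odds equal prior odds times the likelihood ratio; only the two competing hypotheses matter.
  Hylasaurus: 0.27 × 0.72 × 0.17 × 0.40 × 0.78 = 0.010311
  Pachyrana: 0.56 × 0.03 × 0.46 × 0.81 × 0.24 = 0.0015023
Odds(Hylasaurus : Pachyrana) = 0.010311 / 0.0015023 ≈ 6.86.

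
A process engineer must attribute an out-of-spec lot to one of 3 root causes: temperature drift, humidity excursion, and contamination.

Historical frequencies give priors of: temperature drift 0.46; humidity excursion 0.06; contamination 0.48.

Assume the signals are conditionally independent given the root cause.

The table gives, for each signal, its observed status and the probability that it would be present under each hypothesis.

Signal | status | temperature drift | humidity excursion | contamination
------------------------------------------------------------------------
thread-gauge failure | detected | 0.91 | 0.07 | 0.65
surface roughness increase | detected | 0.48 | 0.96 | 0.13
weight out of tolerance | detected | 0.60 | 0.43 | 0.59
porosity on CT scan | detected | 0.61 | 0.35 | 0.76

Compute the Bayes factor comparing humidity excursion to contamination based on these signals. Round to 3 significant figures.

0.267

Joint likelihood of the signal pattern under each hypothesis:
  humidity excursion: 0.07 × 0.96 × 0.43 × 0.35 = 0.010114
  contamination: 0.65 × 0.13 × 0.59 × 0.76 = 0.03789
Bayes factor = 0.010114 / 0.03789 ≈ 0.267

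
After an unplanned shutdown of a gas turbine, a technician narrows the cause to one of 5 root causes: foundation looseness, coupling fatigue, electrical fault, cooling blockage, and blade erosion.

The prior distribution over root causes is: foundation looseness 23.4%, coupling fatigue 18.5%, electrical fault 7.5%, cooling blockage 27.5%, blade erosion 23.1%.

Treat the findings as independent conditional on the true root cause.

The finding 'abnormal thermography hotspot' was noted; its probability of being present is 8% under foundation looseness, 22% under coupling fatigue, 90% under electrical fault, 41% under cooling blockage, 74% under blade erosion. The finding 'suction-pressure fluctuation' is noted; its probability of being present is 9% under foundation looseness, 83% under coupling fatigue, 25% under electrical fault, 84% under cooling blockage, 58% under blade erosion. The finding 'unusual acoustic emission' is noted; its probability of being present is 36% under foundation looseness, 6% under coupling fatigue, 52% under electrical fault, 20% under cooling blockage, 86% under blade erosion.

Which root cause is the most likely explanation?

blade erosion

For each hypothesis, the unnormalized posterior weight is prior × product of the finding likelihoods:
  foundation looseness: 0.234 × 0.08 × 0.09 × 0.36 = 0.00060653
  coupling fatigue: 0.185 × 0.22 × 0.83 × 0.06 = 0.0020269
  electrical fault: 0.075 × 0.90 × 0.25 × 0.52 = 0.008775
  cooling blockage: 0.275 × 0.41 × 0.84 × 0.20 = 0.018942
  blade erosion: 0.231 × 0.74 × 0.58 × 0.86 = 0.085265
Marginal likelihood of the evidence = 0.11562.
P(foundation looseness | evidence) ≈ 0.00060653 / 0.11562 ≈ 0.005
P(coupling fatigue | evidence) ≈ 0.0020269 / 0.11562 ≈ 0.018
P(electrical fault | evidence) ≈ 0.008775 / 0.11562 ≈ 0.076
P(cooling blockage | evidence) ≈ 0.018942 / 0.11562 ≈ 0.164
P(blade erosion | evidence) ≈ 0.085265 / 0.11562 ≈ 0.737
The largest is 0.737, so blade erosion is most probable.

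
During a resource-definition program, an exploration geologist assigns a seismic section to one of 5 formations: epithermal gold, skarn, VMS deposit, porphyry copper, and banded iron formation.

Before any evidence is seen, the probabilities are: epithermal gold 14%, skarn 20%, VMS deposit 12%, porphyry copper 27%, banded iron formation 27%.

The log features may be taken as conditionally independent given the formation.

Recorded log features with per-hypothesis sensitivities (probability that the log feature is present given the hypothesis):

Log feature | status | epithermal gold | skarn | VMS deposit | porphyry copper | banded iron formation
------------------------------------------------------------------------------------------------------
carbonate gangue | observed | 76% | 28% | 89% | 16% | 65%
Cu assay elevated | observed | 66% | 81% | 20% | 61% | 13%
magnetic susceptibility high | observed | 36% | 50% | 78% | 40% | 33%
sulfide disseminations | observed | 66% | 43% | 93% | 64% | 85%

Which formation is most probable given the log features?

For each hypothesis, the unnormalized posterior weight is prior × product of the log feature likelihoods:
  epithermal gold: 0.14 × 0.76 × 0.66 × 0.36 × 0.66 = 0.016685
  skarn: 0.20 × 0.28 × 0.81 × 0.50 × 0.43 = 0.0097524
  VMS deposit: 0.12 × 0.89 × 0.20 × 0.78 × 0.93 = 0.015495
  porphyry copper: 0.27 × 0.16 × 0.61 × 0.40 × 0.64 = 0.0067461
  banded iron formation: 0.27 × 0.65 × 0.13 × 0.33 × 0.85 = 0.0063996
Marginal likelihood of the evidence = 0.055078.
P(epithermal gold | evidence) ≈ 0.016685 / 0.055078 ≈ 0.303
P(skarn | evidence) ≈ 0.0097524 / 0.055078 ≈ 0.177
P(VMS deposit | evidence) ≈ 0.015495 / 0.055078 ≈ 0.281
P(porphyry copper | evidence) ≈ 0.0067461 / 0.055078 ≈ 0.122
P(banded iron formation | evidence) ≈ 0.0063996 / 0.055078 ≈ 0.116
The largest is 0.303, so epithermal gold is most probable.

epithermal gold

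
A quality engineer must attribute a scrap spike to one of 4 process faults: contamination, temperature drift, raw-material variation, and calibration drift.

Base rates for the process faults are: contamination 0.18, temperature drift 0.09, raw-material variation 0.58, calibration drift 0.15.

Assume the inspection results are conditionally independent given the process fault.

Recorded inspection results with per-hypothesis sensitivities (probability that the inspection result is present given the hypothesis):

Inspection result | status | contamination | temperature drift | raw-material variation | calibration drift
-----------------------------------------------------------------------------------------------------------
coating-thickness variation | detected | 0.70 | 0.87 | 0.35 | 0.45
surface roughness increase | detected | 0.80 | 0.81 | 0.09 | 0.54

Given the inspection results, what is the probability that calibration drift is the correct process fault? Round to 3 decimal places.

By Bayes' rule with conditional independence, the unnormalized weight for each hypothesis is prior × ∏ likelihoods:
  contamination: 0.18 × 0.70 × 0.80 = 0.1008
  temperature drift: 0.09 × 0.87 × 0.81 = 0.063423
  raw-material variation: 0.58 × 0.35 × 0.09 = 0.01827
  calibration drift: 0.15 × 0.45 × 0.54 = 0.03645
Marginal likelihood of the evidence = 0.21894.
P(calibration drift | evidence) = 0.03645 / 0.21894 ≈ 0.166.

0.166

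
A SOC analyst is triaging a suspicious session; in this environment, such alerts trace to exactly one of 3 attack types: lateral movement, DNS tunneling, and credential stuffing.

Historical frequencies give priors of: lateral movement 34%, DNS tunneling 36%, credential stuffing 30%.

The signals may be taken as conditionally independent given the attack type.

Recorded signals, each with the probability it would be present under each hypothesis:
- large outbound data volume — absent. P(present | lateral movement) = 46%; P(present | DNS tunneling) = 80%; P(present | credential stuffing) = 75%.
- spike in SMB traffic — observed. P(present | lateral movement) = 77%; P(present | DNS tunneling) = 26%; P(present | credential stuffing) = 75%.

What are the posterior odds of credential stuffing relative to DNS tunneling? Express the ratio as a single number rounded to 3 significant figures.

Posterior odds equal prior odds times the likelihood ratio; only the two competing hypotheses matter (using 1 − P(present | H) for each absent signal).
  credential stuffing: 0.30 × (1 − 0.75) × 0.75 = 0.05625
  DNS tunneling: 0.36 × (1 − 0.80) × 0.26 = 0.01872
Odds(credential stuffing : DNS tunneling) = 0.05625 / 0.01872 ≈ 3.00.

3.00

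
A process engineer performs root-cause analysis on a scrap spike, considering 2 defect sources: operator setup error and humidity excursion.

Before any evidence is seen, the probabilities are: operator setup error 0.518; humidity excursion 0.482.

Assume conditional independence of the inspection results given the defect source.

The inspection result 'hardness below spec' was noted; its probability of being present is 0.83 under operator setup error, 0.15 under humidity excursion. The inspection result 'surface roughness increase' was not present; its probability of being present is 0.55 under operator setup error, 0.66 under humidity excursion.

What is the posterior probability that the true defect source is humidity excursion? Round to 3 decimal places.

By Bayes' rule with conditional independence, the unnormalized weight for each hypothesis is prior × ∏ likelihoods (using 1 − P(present | H) for each absent inspection result):
  operator setup error: 0.518 × 0.83 × (1 − 0.55) = 0.19347
  humidity excursion: 0.482 × 0.15 × (1 − 0.66) = 0.024582
Normalizing constant Z = 0.19347 + 0.024582 = 0.21805.
P(humidity excursion | evidence) = 0.024582 / 0.21805 ≈ 0.113.

0.113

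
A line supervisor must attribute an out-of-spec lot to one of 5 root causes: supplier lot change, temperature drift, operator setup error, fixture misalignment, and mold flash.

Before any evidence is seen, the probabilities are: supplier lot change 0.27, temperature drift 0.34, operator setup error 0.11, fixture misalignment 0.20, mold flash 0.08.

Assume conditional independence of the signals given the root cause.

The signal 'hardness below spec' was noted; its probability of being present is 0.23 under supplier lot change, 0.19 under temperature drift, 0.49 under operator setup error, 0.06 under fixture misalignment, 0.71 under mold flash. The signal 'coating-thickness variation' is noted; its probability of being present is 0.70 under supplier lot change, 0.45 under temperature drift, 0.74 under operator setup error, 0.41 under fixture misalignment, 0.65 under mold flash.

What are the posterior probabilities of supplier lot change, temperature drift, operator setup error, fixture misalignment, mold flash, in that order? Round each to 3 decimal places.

0.282, 0.188, 0.259, 0.032, 0.239

Multiply each prior by the joint likelihood of the signal pattern:
  supplier lot change: 0.27 × 0.23 × 0.70 = 0.04347
  temperature drift: 0.34 × 0.19 × 0.45 = 0.02907
  operator setup error: 0.11 × 0.49 × 0.74 = 0.039886
  fixture misalignment: 0.20 × 0.06 × 0.41 = 0.00492
  mold flash: 0.08 × 0.71 × 0.65 = 0.03692
Marginal likelihood of the evidence = 0.15427.
P(supplier lot change | evidence) = 0.04347 / 0.15427 ≈ 0.282
P(temperature drift | evidence) = 0.02907 / 0.15427 ≈ 0.188
P(operator setup error | evidence) = 0.039886 / 0.15427 ≈ 0.259
P(fixture misalignment | evidence) = 0.00492 / 0.15427 ≈ 0.032
P(mold flash | evidence) = 0.03692 / 0.15427 ≈ 0.239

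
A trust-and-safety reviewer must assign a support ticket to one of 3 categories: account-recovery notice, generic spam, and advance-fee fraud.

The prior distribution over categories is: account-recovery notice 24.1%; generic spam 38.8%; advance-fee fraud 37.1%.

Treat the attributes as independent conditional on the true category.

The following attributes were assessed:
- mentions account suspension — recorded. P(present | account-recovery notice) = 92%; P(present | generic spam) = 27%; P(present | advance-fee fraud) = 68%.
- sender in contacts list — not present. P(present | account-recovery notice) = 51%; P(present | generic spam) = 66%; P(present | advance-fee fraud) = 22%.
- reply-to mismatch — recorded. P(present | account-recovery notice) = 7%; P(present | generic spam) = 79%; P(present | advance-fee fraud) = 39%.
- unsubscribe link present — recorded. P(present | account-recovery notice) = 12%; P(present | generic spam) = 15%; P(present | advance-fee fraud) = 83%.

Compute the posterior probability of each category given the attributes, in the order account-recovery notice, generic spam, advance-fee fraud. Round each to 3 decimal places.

0.013, 0.061, 0.925

Multiply each prior by the joint likelihood of the attribute pattern (using 1 − P(present | H) for each absent attribute):
  account-recovery notice: 0.241 × 0.92 × (1 − 0.51) × 0.07 × 0.12 = 0.0009126
  generic spam: 0.388 × 0.27 × (1 − 0.66) × 0.79 × 0.15 = 0.0042208
  advance-fee fraud: 0.371 × 0.68 × (1 − 0.22) × 0.39 × 0.83 = 0.063697
Normalizing constant Z = 0.0009126 + 0.0042208 + 0.063697 = 0.068831.
P(account-recovery notice | evidence) = 0.0009126 / 0.068831 ≈ 0.013
P(generic spam | evidence) = 0.0042208 / 0.068831 ≈ 0.061
P(advance-fee fraud | evidence) = 0.063697 / 0.068831 ≈ 0.925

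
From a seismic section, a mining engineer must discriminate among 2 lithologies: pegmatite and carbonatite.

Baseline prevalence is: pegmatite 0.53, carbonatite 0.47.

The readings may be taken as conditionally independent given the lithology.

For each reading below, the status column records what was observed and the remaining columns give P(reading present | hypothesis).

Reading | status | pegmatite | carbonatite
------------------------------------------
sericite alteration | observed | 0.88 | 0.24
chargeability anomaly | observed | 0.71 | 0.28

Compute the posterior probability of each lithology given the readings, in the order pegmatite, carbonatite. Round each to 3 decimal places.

0.913, 0.087

For each hypothesis, the unnormalized posterior weight is prior × product of the reading likelihoods:
  pegmatite: 0.53 × 0.88 × 0.71 = 0.33114
  carbonatite: 0.47 × 0.24 × 0.28 = 0.031584
Normalizing constant Z = 0.33114 + 0.031584 = 0.36273.
P(pegmatite | evidence) = 0.33114 / 0.36273 ≈ 0.913
P(carbonatite | evidence) = 0.031584 / 0.36273 ≈ 0.087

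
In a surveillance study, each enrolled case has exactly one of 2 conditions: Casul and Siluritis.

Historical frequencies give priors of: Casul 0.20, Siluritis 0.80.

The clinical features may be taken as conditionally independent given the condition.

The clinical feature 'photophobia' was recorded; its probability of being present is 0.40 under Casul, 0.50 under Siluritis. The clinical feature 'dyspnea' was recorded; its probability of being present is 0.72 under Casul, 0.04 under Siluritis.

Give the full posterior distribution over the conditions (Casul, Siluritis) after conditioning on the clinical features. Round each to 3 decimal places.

By Bayes' rule with conditional independence, the unnormalized weight for each hypothesis is prior × ∏ likelihoods:
  Casul: 0.20 × 0.40 × 0.72 = 0.0576
  Siluritis: 0.80 × 0.50 × 0.04 = 0.016
Normalizing constant Z = 0.0576 + 0.016 = 0.0736.
P(Casul | evidence) = 0.0576 / 0.0736 ≈ 0.783
P(Siluritis | evidence) = 0.016 / 0.0736 ≈ 0.217

0.783, 0.217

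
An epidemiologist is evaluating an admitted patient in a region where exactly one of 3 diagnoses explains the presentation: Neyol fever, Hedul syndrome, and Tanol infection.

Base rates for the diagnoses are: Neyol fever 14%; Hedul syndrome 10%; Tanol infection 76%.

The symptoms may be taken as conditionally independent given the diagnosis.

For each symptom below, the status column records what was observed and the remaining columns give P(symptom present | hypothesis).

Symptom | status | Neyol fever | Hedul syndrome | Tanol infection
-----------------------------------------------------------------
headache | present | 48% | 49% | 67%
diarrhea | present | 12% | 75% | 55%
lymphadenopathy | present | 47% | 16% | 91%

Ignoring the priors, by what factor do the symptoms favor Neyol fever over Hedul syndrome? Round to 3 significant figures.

Joint likelihood of the symptom pattern under each hypothesis:
  Neyol fever: 0.48 × 0.12 × 0.47 = 0.027072
  Hedul syndrome: 0.49 × 0.75 × 0.16 = 0.0588
Bayes factor = 0.027072 / 0.0588 ≈ 0.460

0.460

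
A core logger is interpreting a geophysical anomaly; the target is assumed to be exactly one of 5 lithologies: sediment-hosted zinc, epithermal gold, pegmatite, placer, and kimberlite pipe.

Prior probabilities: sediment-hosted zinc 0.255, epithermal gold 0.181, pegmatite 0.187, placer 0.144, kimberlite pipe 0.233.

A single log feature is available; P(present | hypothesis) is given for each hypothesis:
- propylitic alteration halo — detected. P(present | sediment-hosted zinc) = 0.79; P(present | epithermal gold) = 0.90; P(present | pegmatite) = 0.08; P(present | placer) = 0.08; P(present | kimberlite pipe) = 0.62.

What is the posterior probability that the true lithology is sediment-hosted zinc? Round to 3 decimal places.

Multiply each prior by the likelihood of the log feature:
  sediment-hosted zinc: 0.255 × 0.79 = 0.20145
  epithermal gold: 0.181 × 0.90 = 0.1629
  pegmatite: 0.187 × 0.08 = 0.01496
  placer: 0.144 × 0.08 = 0.01152
  kimberlite pipe: 0.233 × 0.62 = 0.14446
Marginal likelihood of the evidence = 0.53529.
P(sediment-hosted zinc | evidence) = 0.20145 / 0.53529 ≈ 0.376.

0.376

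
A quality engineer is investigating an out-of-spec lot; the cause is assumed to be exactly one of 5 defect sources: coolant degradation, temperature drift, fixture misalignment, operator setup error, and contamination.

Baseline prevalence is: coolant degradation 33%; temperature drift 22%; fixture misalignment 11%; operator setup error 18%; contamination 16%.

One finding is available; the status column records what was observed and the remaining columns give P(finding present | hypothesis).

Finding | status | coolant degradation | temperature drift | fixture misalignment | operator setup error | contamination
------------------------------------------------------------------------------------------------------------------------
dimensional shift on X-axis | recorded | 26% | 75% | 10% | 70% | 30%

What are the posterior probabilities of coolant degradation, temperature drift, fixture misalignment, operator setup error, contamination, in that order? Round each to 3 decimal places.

Multiply each prior by the likelihood of the finding:
  coolant degradation: 0.33 × 0.26 = 0.0858
  temperature drift: 0.22 × 0.75 = 0.165
  fixture misalignment: 0.11 × 0.10 = 0.011
  operator setup error: 0.18 × 0.70 = 0.126
  contamination: 0.16 × 0.30 = 0.048
The unnormalized weights sum to 0.4358.
P(coolant degradation | evidence) = 0.0858 / 0.4358 ≈ 0.197
P(temperature drift | evidence) = 0.165 / 0.4358 ≈ 0.379
P(fixture misalignment | evidence) = 0.011 / 0.4358 ≈ 0.025
P(operator setup error | evidence) = 0.126 / 0.4358 ≈ 0.289
P(contamination | evidence) = 0.048 / 0.4358 ≈ 0.110

0.197, 0.379, 0.025, 0.289, 0.110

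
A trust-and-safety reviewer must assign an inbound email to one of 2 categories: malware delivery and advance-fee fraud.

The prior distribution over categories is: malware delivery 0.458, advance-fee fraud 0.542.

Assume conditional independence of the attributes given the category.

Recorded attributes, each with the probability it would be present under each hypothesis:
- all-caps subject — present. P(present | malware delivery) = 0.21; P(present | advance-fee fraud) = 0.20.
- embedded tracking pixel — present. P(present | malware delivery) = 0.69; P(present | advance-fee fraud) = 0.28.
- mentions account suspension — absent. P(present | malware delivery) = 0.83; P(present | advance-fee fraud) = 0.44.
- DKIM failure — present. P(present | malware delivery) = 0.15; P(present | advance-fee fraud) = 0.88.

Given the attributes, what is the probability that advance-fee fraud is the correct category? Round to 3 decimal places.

0.898

By Bayes' rule with conditional independence, the unnormalized weight for each hypothesis is prior × ∏ likelihoods (using 1 − P(present | H) for each absent attribute):
  malware delivery: 0.458 × 0.21 × 0.69 × (1 − 0.83) × 0.15 = 0.0016923
  advance-fee fraud: 0.542 × 0.20 × 0.28 × (1 − 0.44) × 0.88 = 0.014957
Marginal likelihood of the evidence = 0.01665.
P(advance-fee fraud | evidence) = 0.014957 / 0.01665 ≈ 0.898.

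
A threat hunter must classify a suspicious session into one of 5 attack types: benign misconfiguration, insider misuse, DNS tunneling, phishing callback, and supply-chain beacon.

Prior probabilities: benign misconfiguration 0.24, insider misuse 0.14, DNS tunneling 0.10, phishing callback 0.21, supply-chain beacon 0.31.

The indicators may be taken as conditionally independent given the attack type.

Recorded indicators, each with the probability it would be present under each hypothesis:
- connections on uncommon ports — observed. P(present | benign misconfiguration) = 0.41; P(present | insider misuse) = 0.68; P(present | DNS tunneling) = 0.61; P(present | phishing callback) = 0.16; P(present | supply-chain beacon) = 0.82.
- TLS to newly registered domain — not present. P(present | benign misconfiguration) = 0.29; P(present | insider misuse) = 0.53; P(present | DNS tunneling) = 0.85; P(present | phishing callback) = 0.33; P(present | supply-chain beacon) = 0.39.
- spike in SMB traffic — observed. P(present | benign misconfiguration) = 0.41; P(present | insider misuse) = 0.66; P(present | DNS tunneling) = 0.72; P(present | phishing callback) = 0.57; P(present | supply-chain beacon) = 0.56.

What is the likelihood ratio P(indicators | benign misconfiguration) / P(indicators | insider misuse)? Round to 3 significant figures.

Take the product of per-indicator likelihoods under each hypothesis (using 1 − P(present | H) for each absent indicator), then divide.
  benign misconfiguration: 0.41 × (1 − 0.29) × 0.41 = 0.11935
  insider misuse: 0.68 × (1 − 0.53) × 0.66 = 0.21094
Bayes factor = 0.11935 / 0.21094 ≈ 0.566

0.566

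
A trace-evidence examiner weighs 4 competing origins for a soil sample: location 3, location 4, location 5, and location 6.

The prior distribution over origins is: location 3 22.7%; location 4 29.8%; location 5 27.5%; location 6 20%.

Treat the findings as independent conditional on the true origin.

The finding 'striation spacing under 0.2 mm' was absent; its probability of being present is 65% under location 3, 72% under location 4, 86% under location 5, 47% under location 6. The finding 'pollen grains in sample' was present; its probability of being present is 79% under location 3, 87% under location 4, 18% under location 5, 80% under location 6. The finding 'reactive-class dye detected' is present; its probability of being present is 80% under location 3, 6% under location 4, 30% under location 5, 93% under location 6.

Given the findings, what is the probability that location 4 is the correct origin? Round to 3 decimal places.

0.032

Multiply each prior by the joint likelihood of the evidence pattern (using 1 − P(present | H) for each absent finding):
  location 3: 0.227 × (1 − 0.65) × 0.79 × 0.80 = 0.050212
  location 4: 0.298 × (1 − 0.72) × 0.87 × 0.06 = 0.0043556
  location 5: 0.275 × (1 − 0.86) × 0.18 × 0.30 = 0.002079
  location 6: 0.200 × (1 − 0.47) × 0.80 × 0.93 = 0.078864
Marginal likelihood of the evidence = 0.13551.
P(location 4 | evidence) = 0.0043556 / 0.13551 ≈ 0.032.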